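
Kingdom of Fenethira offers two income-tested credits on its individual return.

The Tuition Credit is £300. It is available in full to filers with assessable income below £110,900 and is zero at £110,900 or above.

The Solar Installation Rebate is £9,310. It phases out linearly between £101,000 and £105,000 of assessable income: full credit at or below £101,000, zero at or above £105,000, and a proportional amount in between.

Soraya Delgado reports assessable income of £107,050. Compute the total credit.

Tuition Credit: £107,050 is below the £110,900 cutoff, so the full £300 applies.
Solar Installation Rebate: £107,050 is at or above £105,000, so the credit is £0.
Total: £300 + £0 = £300.

£300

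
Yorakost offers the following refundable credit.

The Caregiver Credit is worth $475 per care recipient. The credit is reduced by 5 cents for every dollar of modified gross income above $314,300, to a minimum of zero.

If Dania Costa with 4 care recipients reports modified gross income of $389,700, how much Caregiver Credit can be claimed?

$0

Caregiver Credit: base = 4 × $475 = $1,900. 5% of the $75,400 excess over $314,300 is $3,770 ≥ base, so the credit is $0.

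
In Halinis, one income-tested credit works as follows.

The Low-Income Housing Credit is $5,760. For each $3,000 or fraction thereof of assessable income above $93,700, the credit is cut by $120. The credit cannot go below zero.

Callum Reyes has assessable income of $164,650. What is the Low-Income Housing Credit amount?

$2,880

Low-Income Housing Credit: income exceeds $93,700 by $70,950, which is 24 full-or-partial $3,000 increments; reduction = 24 × $120 = $2,880, leaving $2,880.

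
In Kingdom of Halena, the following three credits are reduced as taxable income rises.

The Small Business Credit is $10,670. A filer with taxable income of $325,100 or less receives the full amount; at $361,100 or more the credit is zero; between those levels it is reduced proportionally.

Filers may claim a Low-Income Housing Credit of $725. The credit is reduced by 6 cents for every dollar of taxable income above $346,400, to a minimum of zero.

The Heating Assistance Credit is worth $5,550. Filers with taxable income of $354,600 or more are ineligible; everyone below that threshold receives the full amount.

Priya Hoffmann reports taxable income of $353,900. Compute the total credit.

$7,959

Small Business Credit: $353,900 is $28,800 into a $36,000 phase-out range, leaving 7,200/36,000 of the credit: $10,670 × 7,200/36,000 = $2,134.
Low-Income Housing Credit: 6% of the $7,500 excess over $346,400 is $450; credit = $725 − $450 = $275.
Heating Assistance Credit: $353,900 is below the $354,600 cutoff, so the full $5,550 applies.
Total: $2,134 + $275 + $5,550 = $7,959.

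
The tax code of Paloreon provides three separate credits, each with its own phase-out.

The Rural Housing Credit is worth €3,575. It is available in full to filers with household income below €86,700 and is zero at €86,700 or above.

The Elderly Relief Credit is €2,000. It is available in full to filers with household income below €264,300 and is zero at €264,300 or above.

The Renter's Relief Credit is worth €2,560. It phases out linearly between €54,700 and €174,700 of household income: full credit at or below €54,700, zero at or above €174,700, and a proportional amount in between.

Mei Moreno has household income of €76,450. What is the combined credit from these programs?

Rural Housing Credit: €76,450 is below the €86,700 cutoff, so the full €3,575 applies.
Elderly Relief Credit: €76,450 is below the €264,300 cutoff, so the full €2,000 applies.
Renter's Relief Credit: €76,450 is €21,750 into a €120,000 phase-out range, leaving 98,250/120,000 of the credit: €2,560 × 98,250/120,000 = €2,096.
Total: €3,575 + €2,000 + €2,096 = €7,671.

€7,671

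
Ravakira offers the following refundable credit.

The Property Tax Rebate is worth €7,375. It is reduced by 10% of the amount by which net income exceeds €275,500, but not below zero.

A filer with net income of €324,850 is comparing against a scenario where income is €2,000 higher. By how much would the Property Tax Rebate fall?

€200

At €324,850 — 10% of the €49,350 excess over €275,500 is €4,935; credit = €7,375 − €4,935 = €2,440.
At €326,850 — 10% of the €51,350 excess over €275,500 is €5,135; credit = €7,375 − €5,135 = €2,240.
Lost: €2,440 − €2,240 = €200.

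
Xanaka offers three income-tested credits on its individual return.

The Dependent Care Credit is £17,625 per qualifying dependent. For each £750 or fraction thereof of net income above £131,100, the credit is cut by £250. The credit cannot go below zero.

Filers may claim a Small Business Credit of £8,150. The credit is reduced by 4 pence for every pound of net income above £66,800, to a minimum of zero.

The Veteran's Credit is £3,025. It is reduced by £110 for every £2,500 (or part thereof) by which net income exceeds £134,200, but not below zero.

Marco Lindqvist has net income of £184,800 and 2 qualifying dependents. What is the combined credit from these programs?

£21,395

Dependent Care Credit: base = 2 × £17,625 = £35,250. income exceeds £131,100 by £53,700, which is 72 full-or-partial £750 increments; reduction = 72 × £250 = £18,000, leaving £17,250.
Small Business Credit: 4% of the £118,000 excess over £66,800 is £4,720; credit = £8,150 − £4,720 = £3,430.
Veteran's Credit: income exceeds £134,200 by £50,600, which is 21 full-or-partial £2,500 increments; reduction = 21 × £110 = £2,310, leaving £715.
Total: £17,250 + £3,430 + £715 = £21,395.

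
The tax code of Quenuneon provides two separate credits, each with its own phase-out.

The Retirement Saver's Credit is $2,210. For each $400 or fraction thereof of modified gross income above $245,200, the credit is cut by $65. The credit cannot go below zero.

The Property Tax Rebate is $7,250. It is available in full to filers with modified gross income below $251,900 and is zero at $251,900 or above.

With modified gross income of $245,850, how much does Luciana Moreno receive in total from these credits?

Retirement Saver's Credit: income exceeds $245,200 by $650, which is 2 full-or-partial $400 increments; reduction = 2 × $65 = $130, leaving $2,080.
Property Tax Rebate: $245,850 is below the $251,900 cutoff, so the full $7,250 applies.
Total: $2,080 + $7,250 = $9,330.

$9,330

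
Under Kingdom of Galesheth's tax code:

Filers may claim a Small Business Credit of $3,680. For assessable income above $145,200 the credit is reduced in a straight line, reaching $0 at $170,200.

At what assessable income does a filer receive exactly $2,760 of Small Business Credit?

$151,450

$2,760 is 2,760/3,680 of the full $3,680, so 920/3,680 of the $25,000 range has been used: income = $145,200 + $25,000 × 920/3,680 = $151,450.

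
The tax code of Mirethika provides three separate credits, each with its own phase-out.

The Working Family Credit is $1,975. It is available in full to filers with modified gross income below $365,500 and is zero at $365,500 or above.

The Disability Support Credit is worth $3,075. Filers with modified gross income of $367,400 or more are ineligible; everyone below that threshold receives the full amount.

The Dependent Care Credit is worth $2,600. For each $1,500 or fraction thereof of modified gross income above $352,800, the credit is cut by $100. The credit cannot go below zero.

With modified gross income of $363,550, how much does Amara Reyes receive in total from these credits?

$6,850

Working Family Credit: $363,550 is below the $365,500 cutoff, so the full $1,975 applies.
Disability Support Credit: $363,550 is below the $367,400 cutoff, so the full $3,075 applies.
Dependent Care Credit: income exceeds $352,800 by $10,750, which is 8 full-or-partial $1,500 increments; reduction = 8 × $100 = $800, leaving $1,800.
Total: $1,975 + $3,075 + $1,800 = $6,850.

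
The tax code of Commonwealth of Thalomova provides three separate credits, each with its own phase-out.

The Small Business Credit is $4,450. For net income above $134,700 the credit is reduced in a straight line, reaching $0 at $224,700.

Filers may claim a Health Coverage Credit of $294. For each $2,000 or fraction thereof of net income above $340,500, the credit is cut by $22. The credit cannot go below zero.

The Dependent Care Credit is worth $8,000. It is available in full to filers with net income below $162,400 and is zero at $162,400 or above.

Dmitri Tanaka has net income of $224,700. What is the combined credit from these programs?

$294

Small Business Credit: $224,700 is at or above $224,700, so the credit is $0.
Health Coverage Credit: $224,700 is at or below the $340,500 threshold, so the full $294 applies.
Dependent Care Credit: $224,700 meets or exceeds the $162,400 cutoff, so the credit is $0.
Total: $0 + $294 + $0 = $294.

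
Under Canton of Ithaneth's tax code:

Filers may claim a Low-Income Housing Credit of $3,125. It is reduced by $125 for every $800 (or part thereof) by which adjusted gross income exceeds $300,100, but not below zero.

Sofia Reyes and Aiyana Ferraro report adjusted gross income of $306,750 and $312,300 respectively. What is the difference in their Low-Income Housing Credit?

$875

Sofia ($306,750): Low-Income Housing Credit: income exceeds $300,100 by $6,650, which is 9 full-or-partial $800 increments; reduction = 9 × $125 = $1,125, leaving $2,000.
Aiyana ($312,300): Low-Income Housing Credit: income exceeds $300,100 by $12,200, which is 16 full-or-partial $800 increments; reduction = 16 × $125 = $2,000, leaving $1,125.
Difference: |$2,000 − $1,125| = $875.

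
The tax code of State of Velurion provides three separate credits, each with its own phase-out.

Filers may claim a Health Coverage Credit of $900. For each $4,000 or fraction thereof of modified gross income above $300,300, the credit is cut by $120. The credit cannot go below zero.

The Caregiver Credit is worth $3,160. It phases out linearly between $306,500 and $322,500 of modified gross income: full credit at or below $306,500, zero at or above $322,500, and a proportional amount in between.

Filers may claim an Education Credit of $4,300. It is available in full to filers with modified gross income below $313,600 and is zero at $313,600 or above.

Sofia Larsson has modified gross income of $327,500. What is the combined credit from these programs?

Health Coverage Credit: income exceeds $300,300 by $27,200, which is 7 full-or-partial $4,000 increments; reduction = 7 × $120 = $840, leaving $60.
Caregiver Credit: $327,500 is at or above $322,500, so the credit is $0.
Education Credit: $327,500 meets or exceeds the $313,600 cutoff, so the credit is $0.
Total: $60 + $0 + $0 = $60.

$60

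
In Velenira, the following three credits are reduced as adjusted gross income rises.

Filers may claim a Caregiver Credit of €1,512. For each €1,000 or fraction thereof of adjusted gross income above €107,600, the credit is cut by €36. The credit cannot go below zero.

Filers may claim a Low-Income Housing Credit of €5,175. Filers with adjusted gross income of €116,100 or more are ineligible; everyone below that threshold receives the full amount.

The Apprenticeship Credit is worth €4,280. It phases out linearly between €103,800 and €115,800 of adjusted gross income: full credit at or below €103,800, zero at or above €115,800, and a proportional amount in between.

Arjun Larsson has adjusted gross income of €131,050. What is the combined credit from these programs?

Caregiver Credit: income exceeds €107,600 by €23,450, which is 24 full-or-partial €1,000 increments; reduction = 24 × €36 = €864, leaving €648.
Low-Income Housing Credit: €131,050 meets or exceeds the €116,100 cutoff, so the credit is €0.
Apprenticeship Credit: €131,050 is at or above €115,800, so the credit is €0.
Total: €648 + €0 + €0 = €648.

€648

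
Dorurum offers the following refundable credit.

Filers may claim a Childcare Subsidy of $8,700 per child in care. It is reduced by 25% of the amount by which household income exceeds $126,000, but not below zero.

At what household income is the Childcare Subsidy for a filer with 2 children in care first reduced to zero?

$195,600

Full credit = 2 × $8,700 = $17,400.
The credit falls by 25% of each dollar above $126,000, so it reaches zero when the excess is $17,400 / 25% = $69,600: income = $126,000 + $69,600 = $195,600.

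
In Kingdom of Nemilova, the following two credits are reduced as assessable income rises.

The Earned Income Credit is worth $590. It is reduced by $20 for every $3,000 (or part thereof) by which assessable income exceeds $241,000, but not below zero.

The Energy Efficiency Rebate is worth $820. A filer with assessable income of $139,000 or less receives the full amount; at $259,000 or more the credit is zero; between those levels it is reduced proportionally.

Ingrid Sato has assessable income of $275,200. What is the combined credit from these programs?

Earned Income Credit: income exceeds $241,000 by $34,200, which is 12 full-or-partial $3,000 increments; reduction = 12 × $20 = $240, leaving $350.
Energy Efficiency Rebate: $275,200 is at or above $259,000, so the credit is $0.
Total: $350 + $0 = $350.

$350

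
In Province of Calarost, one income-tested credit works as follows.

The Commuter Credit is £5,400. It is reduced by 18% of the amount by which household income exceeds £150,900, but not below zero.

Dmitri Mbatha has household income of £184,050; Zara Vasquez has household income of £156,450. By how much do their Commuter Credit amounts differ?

£4,401

Dmitri (£184,050): Commuter Credit: 18% of the £33,150 excess over £150,900 is £5,967 ≥ base, so the credit is £0.
Zara (£156,450): Commuter Credit: 18% of the £5,550 excess over £150,900 is £999; credit = £5,400 − £999 = £4,401.
Difference: |£0 − £4,401| = £4,401.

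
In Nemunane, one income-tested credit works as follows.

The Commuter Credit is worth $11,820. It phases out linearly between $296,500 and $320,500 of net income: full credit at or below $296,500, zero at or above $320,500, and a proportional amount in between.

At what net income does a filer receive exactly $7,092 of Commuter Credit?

$306,100

$7,092 is 7,092/11,820 of the full $11,820, so 4,728/11,820 of the $24,000 range has been used: income = $296,500 + $24,000 × 4,728/11,820 = $306,100.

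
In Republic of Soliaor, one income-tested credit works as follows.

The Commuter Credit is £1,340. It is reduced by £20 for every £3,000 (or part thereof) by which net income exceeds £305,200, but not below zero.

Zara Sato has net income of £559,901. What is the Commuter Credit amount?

Commuter Credit: income exceeds £305,200 by £254,701 → 85 increments × £20 = £1,700 ≥ base, so the credit is £0.

£0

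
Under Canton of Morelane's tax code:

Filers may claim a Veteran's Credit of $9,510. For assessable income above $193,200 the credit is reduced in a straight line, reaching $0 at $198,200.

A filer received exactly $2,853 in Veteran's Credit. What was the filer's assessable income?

$2,853 is 2,853/9,510 of the full $9,510, so 6,657/9,510 of the $5,000 range has been used: income = $193,200 + $5,000 × 6,657/9,510 = $196,700.

$196,700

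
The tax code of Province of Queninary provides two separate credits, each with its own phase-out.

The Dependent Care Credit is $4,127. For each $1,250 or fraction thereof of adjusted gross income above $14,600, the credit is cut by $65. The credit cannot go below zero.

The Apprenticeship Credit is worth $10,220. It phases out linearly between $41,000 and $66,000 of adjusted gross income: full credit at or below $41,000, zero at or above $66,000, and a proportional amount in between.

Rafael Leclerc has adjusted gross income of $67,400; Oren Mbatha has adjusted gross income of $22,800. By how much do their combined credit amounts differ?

$12,560

Rafael ($67,400): Dependent Care Credit: income exceeds $14,600 by $52,800, which is 43 full-or-partial $1,250 increments; reduction = 43 × $65 = $2,795, leaving $1,332. Apprenticeship Credit: $67,400 is at or above $66,000, so the credit is $0. total $1,332 + $0 = $1,332
Oren ($22,800): Dependent Care Credit: income exceeds $14,600 by $8,200, which is 7 full-or-partial $1,250 increments; reduction = 7 × $65 = $455, leaving $3,672. Apprenticeship Credit: $22,800 is at or below the $41,000 threshold, so the full $10,220 applies. total $3,672 + $10,220 = $13,892
Difference: |$1,332 − $13,892| = $12,560.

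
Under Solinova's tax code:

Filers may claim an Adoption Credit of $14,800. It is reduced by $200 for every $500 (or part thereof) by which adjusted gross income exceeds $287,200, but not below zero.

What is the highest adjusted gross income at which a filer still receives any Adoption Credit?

After 73 increments the reduction is 73 × $200 = $14,600, leaving $200; one more increment wipes it out. Increment 73 ends at excess 73 × $500 = $36,500, so the highest qualifying income is $287,200 + $36,500 = $323,700.

$323,700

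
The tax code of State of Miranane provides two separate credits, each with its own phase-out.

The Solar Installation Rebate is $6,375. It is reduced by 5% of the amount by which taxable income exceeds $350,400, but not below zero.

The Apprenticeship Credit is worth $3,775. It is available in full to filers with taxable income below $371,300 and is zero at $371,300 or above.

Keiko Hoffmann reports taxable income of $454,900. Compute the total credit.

Solar Installation Rebate: 5% of the $104,500 excess over $350,400 is $5,225; credit = $6,375 − $5,225 = $1,150.
Apprenticeship Credit: $454,900 meets or exceeds the $371,300 cutoff, so the credit is $0.
Total: $1,150 + $0 = $1,150.

$1,150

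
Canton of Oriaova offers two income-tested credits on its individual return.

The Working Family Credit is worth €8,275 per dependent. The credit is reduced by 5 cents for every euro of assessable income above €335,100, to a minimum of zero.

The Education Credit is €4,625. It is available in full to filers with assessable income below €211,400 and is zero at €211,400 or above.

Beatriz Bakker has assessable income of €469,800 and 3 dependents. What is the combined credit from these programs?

€18,090

Working Family Credit: base = 3 × €8,275 = €24,825. 5% of the €134,700 excess over €335,100 is €6,735; credit = €24,825 − €6,735 = €18,090.
Education Credit: €469,800 meets or exceeds the €211,400 cutoff, so the credit is €0.
Total: €18,090 + €0 = €18,090.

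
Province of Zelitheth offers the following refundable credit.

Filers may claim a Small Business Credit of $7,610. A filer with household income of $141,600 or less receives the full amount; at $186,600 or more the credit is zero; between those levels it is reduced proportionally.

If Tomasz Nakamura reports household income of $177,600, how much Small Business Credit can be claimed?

$1,522

Small Business Credit: $177,600 is $36,000 into a $45,000 phase-out range, leaving 9,000/45,000 of the credit: $7,610 × 9,000/45,000 = $1,522.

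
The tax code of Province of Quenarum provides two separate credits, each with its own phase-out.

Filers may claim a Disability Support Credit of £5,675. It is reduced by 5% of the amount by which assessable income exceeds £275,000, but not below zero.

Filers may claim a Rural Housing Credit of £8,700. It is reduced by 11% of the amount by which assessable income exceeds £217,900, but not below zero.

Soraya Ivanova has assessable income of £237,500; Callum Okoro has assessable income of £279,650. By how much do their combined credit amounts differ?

£4,869

Soraya (£237,500): Disability Support Credit: £237,500 is at or below the £275,000 threshold, so the full £5,675 applies. Rural Housing Credit: 11% of the £19,600 excess over £217,900 is £2,156; credit = £8,700 − £2,156 = £6,544. total £5,675 + £6,544 = £12,219
Callum (£279,650): Disability Support Credit: 5% of the £4,650 excess over £275,000 is £232.50; credit = £5,675 − £232.50 = £5,442.50. Rural Housing Credit: 11% of the £61,750 excess over £217,900 is £6,792.50; credit = £8,700 − £6,792.50 = £1,907.50. total £5,442.50 + £1,907.50 = £7,350
Difference: |£12,219 − £7,350| = £4,869.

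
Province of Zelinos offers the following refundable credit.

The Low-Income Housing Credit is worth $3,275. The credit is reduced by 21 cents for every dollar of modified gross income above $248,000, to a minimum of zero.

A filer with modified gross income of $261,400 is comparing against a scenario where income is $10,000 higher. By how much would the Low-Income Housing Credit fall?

At $261,400 — 21% of the $13,400 excess over $248,000 is $2,814; credit = $3,275 − $2,814 = $461.
At $271,400 — 21% of the $23,400 excess over $248,000 is $4,914 ≥ base, so the credit is $0.
Lost: $461 − $0 = $461.

$461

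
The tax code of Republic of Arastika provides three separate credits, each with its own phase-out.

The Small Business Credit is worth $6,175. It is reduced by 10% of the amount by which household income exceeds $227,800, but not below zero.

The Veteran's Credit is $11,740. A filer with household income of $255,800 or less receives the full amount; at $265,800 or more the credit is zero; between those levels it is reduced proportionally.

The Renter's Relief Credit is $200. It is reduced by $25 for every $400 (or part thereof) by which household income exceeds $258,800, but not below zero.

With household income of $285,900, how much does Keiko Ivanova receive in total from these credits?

$365

Small Business Credit: 10% of the $58,100 excess over $227,800 is $5,810; credit = $6,175 − $5,810 = $365.
Veteran's Credit: $285,900 is at or above $265,800, so the credit is $0.
Renter's Relief Credit: income exceeds $258,800 by $27,100 → 68 increments × $25 = $1,700 ≥ base, so the credit is $0.
Total: $365 + $0 + $0 = $365.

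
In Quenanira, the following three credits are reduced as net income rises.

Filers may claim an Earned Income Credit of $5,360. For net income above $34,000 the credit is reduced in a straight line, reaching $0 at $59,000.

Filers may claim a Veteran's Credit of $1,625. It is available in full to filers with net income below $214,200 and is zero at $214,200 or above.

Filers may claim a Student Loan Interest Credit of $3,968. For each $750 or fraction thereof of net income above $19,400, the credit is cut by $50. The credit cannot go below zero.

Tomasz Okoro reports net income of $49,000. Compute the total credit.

Earned Income Credit: $49,000 is $15,000 into a $25,000 phase-out range, leaving 10,000/25,000 of the credit: $5,360 × 10,000/25,000 = $2,144.
Veteran's Credit: $49,000 is below the $214,200 cutoff, so the full $1,625 applies.
Student Loan Interest Credit: income exceeds $19,400 by $29,600, which is 40 full-or-partial $750 increments; reduction = 40 × $50 = $2,000, leaving $1,968.
Total: $2,144 + $1,625 + $1,968 = $5,737.

$5,737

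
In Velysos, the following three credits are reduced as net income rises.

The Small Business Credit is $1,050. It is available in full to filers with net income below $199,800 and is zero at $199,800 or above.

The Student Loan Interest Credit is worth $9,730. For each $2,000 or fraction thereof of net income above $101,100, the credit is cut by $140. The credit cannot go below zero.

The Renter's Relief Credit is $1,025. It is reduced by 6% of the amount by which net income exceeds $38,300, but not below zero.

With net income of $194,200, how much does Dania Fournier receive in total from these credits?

$4,200

Small Business Credit: $194,200 is below the $199,800 cutoff, so the full $1,050 applies.
Student Loan Interest Credit: income exceeds $101,100 by $93,100, which is 47 full-or-partial $2,000 increments; reduction = 47 × $140 = $6,580, leaving $3,150.
Renter's Relief Credit: 6% of the $155,900 excess over $38,300 is $9,354 ≥ base, so the credit is $0.
Total: $1,050 + $3,150 + $0 = $4,200.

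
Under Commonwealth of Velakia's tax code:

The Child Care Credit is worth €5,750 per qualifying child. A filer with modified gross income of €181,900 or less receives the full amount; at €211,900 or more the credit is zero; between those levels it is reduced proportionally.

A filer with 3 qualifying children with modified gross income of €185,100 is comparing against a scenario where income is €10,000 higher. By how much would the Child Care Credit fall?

€5,750

At €185,100 — base = 3 × €5,750 = €17,250. €185,100 is €3,200 into a €30,000 phase-out range, leaving 26,800/30,000 of the credit: €17,250 × 26,800/30,000 = €15,410.
At €195,100 — base = 3 × €5,750 = €17,250. €195,100 is €13,200 into a €30,000 phase-out range, leaving 16,800/30,000 of the credit: €17,250 × 16,800/30,000 = €9,660.
Lost: €15,410 − €9,660 = €5,750.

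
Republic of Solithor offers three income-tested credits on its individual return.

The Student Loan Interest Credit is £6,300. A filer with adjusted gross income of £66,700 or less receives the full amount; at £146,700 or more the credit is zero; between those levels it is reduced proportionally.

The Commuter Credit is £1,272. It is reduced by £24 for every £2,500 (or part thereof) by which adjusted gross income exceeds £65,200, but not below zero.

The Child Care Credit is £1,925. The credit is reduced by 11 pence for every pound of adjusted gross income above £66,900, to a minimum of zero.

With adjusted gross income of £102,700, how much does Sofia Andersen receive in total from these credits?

Student Loan Interest Credit: £102,700 is £36,000 into a £80,000 phase-out range, leaving 44,000/80,000 of the credit: £6,300 × 44,000/80,000 = £3,465.
Commuter Credit: income exceeds £65,200 by £37,500, which is 15 full-or-partial £2,500 increments; reduction = 15 × £24 = £360, leaving £912.
Child Care Credit: 11% of the £35,800 excess over £66,900 is £3,938 ≥ base, so the credit is £0.
Total: £3,465 + £912 + £0 = £4,377.

£4,377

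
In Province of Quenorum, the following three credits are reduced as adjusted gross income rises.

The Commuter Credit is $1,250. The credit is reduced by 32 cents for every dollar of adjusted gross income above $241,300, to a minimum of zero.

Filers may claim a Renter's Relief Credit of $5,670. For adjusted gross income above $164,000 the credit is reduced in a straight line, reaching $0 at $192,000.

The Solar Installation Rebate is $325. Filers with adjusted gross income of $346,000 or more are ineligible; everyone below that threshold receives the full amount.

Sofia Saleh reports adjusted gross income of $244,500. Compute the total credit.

Commuter Credit: 32% of the $3,200 excess over $241,300 is $1,024; credit = $1,250 − $1,024 = $226.
Renter's Relief Credit: $244,500 is at or above $192,000, so the credit is $0.
Solar Installation Rebate: $244,500 is below the $346,000 cutoff, so the full $325 applies.
Total: $226 + $0 + $325 = $551.

$551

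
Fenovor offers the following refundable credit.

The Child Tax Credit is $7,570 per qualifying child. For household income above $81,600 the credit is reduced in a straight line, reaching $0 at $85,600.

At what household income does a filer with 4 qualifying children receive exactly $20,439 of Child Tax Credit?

$82,900

Full credit = 4 × $7,570 = $30,280.
$20,439 is 20,439/30,280 of the full $30,280, so 9,841/30,280 of the $4,000 range has been used: income = $81,600 + $4,000 × 9,841/30,280 = $82,900.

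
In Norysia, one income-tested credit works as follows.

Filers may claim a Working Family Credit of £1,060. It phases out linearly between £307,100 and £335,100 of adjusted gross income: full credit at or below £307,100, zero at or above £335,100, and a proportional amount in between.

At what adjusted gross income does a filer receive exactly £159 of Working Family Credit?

£330,900

£159 is 159/1,060 of the full £1,060, so 901/1,060 of the £28,000 range has been used: income = £307,100 + £28,000 × 901/1,060 = £330,900.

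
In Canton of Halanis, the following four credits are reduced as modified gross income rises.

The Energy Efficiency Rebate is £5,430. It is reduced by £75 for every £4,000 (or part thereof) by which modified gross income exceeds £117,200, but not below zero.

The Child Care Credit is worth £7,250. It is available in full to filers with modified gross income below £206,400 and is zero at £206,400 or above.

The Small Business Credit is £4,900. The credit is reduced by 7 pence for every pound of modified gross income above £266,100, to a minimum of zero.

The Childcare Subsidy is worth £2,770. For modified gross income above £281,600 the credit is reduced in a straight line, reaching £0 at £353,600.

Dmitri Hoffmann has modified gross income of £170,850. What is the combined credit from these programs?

Energy Efficiency Rebate: income exceeds £117,200 by £53,650, which is 14 full-or-partial £4,000 increments; reduction = 14 × £75 = £1,050, leaving £4,380.
Child Care Credit: £170,850 is below the £206,400 cutoff, so the full £7,250 applies.
Small Business Credit: £170,850 is at or below the £266,100 threshold, so the full £4,900 applies.
Childcare Subsidy: £170,850 is at or below the £281,600 threshold, so the full £2,770 applies.
Total: £4,380 + £7,250 + £4,900 + £2,770 = £19,300.

£19,300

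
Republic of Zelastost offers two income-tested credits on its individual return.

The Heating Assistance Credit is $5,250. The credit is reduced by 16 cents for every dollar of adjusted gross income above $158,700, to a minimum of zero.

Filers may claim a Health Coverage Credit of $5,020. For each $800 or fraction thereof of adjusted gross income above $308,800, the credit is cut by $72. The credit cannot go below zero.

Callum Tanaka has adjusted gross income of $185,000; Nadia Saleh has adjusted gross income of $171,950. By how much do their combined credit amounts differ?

$2,088

Callum ($185,000): Heating Assistance Credit: 16% of the $26,300 excess over $158,700 is $4,208; credit = $5,250 − $4,208 = $1,042. Health Coverage Credit: $185,000 is at or below the $308,800 threshold, so the full $5,020 applies. total $1,042 + $5,020 = $6,062
Nadia ($171,950): Heating Assistance Credit: 16% of the $13,250 excess over $158,700 is $2,120; credit = $5,250 − $2,120 = $3,130. Health Coverage Credit: $171,950 is at or below the $308,800 threshold, so the full $5,020 applies. total $3,130 + $5,020 = $8,150
Difference: |$6,062 − $8,150| = $2,088.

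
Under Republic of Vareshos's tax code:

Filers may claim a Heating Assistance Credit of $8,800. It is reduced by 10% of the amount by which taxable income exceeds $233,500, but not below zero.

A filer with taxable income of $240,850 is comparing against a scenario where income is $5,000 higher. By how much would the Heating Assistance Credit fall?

$500

At $240,850 — 10% of the $7,350 excess over $233,500 is $735; credit = $8,800 − $735 = $8,065.
At $245,850 — 10% of the $12,350 excess over $233,500 is $1,235; credit = $8,800 − $1,235 = $7,565.
Lost: $8,065 − $7,565 = $500.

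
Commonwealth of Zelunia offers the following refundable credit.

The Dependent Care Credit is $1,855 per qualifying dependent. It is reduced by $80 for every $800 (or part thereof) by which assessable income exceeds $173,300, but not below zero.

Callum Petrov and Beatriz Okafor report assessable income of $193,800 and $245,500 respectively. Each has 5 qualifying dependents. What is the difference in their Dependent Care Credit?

$5,200

Callum ($193,800): Dependent Care Credit: base = 5 × $1,855 = $9,275. income exceeds $173,300 by $20,500, which is 26 full-or-partial $800 increments; reduction = 26 × $80 = $2,080, leaving $7,195.
Beatriz ($245,500): Dependent Care Credit: base = 5 × $1,855 = $9,275. income exceeds $173,300 by $72,200, which is 91 full-or-partial $800 increments; reduction = 91 × $80 = $7,280, leaving $1,995.
Difference: |$7,195 − $1,995| = $5,200.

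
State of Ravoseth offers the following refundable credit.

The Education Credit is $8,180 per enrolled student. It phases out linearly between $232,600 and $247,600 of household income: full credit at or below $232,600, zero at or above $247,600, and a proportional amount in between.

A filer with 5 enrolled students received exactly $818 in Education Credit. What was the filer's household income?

$247,300

Full credit = 5 × $8,180 = $40,900.
$818 is 818/40,900 of the full $40,900, so 40,082/40,900 of the $15,000 range has been used: income = $232,600 + $15,000 × 40,082/40,900 = $247,300.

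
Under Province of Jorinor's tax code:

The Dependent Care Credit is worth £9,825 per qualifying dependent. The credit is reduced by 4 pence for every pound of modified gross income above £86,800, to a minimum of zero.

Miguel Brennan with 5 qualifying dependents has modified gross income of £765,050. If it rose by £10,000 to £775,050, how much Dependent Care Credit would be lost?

At £765,050 — base = 5 × £9,825 = £49,125. 4% of the £678,250 excess over £86,800 is £27,130; credit = £49,125 − £27,130 = £21,995.
At £775,050 — base = 5 × £9,825 = £49,125. 4% of the £688,250 excess over £86,800 is £27,530; credit = £49,125 − £27,530 = £21,595.
Lost: £21,995 − £21,595 = £400.

£400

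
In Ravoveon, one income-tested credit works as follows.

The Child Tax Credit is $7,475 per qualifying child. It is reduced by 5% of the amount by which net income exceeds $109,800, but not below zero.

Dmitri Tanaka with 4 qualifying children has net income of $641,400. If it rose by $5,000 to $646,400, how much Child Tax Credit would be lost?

At $641,400 — base = 4 × $7,475 = $29,900. 5% of the $531,600 excess over $109,800 is $26,580; credit = $29,900 − $26,580 = $3,320.
At $646,400 — base = 4 × $7,475 = $29,900. 5% of the $536,600 excess over $109,800 is $26,830; credit = $29,900 − $26,830 = $3,070.
Lost: $3,320 − $3,070 = $250.

$250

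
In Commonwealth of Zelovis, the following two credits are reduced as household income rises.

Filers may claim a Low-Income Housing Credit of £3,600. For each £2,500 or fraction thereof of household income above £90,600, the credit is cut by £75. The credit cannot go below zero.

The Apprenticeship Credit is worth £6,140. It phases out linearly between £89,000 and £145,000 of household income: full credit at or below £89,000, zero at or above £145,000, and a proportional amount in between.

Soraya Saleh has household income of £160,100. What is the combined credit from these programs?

Low-Income Housing Credit: income exceeds £90,600 by £69,500, which is 28 full-or-partial £2,500 increments; reduction = 28 × £75 = £2,100, leaving £1,500.
Apprenticeship Credit: £160,100 is at or above £145,000, so the credit is £0.
Total: £1,500 + £0 = £1,500.

£1,500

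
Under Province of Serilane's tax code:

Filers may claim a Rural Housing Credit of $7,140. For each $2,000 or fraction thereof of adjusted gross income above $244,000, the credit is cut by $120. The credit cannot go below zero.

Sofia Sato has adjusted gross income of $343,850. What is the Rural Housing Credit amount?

$1,140

Rural Housing Credit: income exceeds $244,000 by $99,850, which is 50 full-or-partial $2,000 increments; reduction = 50 × $120 = $6,000, leaving $1,140.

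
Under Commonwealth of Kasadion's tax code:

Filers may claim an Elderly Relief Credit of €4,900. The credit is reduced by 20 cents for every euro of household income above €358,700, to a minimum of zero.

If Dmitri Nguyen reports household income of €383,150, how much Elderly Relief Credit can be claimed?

Elderly Relief Credit: 20% of the €24,450 excess over €358,700 is €4,890; credit = €4,900 − €4,890 = €10.

€10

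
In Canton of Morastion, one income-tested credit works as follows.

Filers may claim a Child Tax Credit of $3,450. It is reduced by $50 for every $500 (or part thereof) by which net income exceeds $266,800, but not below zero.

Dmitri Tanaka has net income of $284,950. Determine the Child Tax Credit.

$1,600

Child Tax Credit: income exceeds $266,800 by $18,150, which is 37 full-or-partial $500 increments; reduction = 37 × $50 = $1,850, leaving $1,600.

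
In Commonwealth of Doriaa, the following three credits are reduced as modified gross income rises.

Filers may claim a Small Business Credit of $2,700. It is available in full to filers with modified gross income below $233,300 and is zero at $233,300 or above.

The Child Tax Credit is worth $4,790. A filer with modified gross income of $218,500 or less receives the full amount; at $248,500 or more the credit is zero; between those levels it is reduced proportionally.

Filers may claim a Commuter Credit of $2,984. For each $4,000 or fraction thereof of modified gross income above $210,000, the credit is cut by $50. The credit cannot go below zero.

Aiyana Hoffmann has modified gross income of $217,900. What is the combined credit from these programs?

$10,374

Small Business Credit: $217,900 is below the $233,300 cutoff, so the full $2,700 applies.
Child Tax Credit: $217,900 is at or below the $218,500 threshold, so the full $4,790 applies.
Commuter Credit: income exceeds $210,000 by $7,900, which is 2 full-or-partial $4,000 increments; reduction = 2 × $50 = $100, leaving $2,884.
Total: $2,700 + $4,790 + $2,884 = $10,374.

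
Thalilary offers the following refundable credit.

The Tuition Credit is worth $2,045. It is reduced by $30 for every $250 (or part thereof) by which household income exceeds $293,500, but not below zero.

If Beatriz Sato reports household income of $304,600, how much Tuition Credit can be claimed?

$695

Tuition Credit: income exceeds $293,500 by $11,100, which is 45 full-or-partial $250 increments; reduction = 45 × $30 = $1,350, leaving $695.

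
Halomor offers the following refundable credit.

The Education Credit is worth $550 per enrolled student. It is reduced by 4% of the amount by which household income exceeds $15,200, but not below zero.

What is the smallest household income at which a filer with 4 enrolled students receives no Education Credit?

$70,200

Full credit = 4 × $550 = $2,200.
The credit falls by 4% of each dollar above $15,200, so it reaches zero when the excess is $2,200 / 4% = $55,000: income = $15,200 + $55,000 = $70,200.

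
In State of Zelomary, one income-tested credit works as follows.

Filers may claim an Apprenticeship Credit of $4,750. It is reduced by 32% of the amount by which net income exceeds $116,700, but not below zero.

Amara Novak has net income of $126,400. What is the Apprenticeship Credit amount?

$1,646

Apprenticeship Credit: 32% of the $9,700 excess over $116,700 is $3,104; credit = $4,750 − $3,104 = $1,646.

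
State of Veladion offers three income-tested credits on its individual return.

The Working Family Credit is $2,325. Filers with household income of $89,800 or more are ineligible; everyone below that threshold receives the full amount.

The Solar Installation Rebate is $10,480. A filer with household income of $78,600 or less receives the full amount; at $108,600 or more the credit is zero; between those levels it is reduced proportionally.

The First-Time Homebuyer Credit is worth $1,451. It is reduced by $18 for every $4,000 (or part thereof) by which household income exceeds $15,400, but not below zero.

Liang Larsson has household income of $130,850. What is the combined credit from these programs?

Working Family Credit: $130,850 meets or exceeds the $89,800 cutoff, so the credit is $0.
Solar Installation Rebate: $130,850 is at or above $108,600, so the credit is $0.
First-Time Homebuyer Credit: income exceeds $15,400 by $115,450, which is 29 full-or-partial $4,000 increments; reduction = 29 × $18 = $522, leaving $929.
Total: $0 + $0 + $929 = $929.

$929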